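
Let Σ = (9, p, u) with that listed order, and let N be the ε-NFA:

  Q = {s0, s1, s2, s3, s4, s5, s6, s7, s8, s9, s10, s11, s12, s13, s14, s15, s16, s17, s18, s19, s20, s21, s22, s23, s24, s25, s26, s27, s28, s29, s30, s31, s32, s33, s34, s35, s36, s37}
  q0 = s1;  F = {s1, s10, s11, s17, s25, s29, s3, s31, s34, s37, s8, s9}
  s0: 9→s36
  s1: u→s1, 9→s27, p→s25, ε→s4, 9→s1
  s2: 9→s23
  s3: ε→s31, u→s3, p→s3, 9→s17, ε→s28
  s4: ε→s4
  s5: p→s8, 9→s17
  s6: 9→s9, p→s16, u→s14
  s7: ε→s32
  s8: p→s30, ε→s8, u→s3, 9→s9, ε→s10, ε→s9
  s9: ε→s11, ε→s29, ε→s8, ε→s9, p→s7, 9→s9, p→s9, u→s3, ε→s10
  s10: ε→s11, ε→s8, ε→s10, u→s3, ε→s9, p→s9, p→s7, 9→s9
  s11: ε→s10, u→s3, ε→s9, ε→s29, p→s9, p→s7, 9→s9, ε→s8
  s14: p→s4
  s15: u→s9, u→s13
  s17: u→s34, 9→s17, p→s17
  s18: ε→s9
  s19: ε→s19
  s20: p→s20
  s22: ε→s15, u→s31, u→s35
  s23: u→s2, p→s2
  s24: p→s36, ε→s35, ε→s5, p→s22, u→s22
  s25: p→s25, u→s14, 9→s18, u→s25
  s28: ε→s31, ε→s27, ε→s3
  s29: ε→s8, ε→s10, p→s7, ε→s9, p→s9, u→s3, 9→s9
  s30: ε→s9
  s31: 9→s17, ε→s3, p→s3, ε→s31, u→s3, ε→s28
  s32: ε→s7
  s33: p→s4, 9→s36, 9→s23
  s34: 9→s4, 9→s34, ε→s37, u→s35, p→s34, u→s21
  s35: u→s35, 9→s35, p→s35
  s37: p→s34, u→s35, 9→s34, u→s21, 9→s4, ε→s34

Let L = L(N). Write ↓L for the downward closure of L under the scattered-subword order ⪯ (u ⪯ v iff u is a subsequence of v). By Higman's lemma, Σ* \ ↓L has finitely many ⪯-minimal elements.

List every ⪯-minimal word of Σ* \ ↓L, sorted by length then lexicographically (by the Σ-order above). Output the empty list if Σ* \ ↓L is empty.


min(Σ*\↓L) = [p9u9uu].

|Q|=38, |F|=12, |δ|=109 (39 ε).
min D↑ (7 st, q0=0, F={6}): 0:9→0,p→1,u→0 1:9→2,p→1,u→1 2:9→2,p→2,u→3 3:9→4,p→3,u→3 4:9→4,p→4,u→5 5:9→5,p→5,u→6 6:9→6,p→6,u→6 (ε-aug+det+¬).
'p9u9uu': run [22, 21, 19, 10, 6, 5, 2] end={s21,s35} — reject; 6/6 single-dels accept.
1 obstructions.


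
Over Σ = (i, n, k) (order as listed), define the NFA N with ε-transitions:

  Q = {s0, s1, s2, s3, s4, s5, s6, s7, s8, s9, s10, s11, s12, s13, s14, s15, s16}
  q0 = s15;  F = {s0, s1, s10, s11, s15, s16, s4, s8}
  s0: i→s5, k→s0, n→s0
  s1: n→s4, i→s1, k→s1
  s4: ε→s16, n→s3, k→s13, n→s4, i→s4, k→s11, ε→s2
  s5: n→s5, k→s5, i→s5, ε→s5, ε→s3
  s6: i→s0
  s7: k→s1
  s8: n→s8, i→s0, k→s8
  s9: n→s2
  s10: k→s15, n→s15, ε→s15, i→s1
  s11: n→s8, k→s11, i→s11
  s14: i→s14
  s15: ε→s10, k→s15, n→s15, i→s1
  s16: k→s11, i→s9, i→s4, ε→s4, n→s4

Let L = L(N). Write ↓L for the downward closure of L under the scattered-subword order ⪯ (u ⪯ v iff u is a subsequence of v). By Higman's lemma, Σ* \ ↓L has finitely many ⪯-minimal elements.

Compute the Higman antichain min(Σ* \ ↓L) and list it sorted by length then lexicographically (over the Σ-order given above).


|Q|=17, |F|=8, |δ|=41 (7 ε).
min D↑ (7 st, q0=0, F={6}): 0:i→1,n→0,k→0 1:i→1,n→2,k→1 2:i→2,n→2,k→3 3:i→3,n→4,k→3 4:i→5,n→4,k→4 5:i→6,n→5,k→5 6:i→6,n→6,k→6 (ε-aug+det+¬).
'inknii': |S_i|=[13, 11, 10, 6, 4, 3, 2] end={s3,s5} — reject; 6/6 single-dels accept.
1 minimals (antichain).

min(Σ*\↓L) = [inknii].


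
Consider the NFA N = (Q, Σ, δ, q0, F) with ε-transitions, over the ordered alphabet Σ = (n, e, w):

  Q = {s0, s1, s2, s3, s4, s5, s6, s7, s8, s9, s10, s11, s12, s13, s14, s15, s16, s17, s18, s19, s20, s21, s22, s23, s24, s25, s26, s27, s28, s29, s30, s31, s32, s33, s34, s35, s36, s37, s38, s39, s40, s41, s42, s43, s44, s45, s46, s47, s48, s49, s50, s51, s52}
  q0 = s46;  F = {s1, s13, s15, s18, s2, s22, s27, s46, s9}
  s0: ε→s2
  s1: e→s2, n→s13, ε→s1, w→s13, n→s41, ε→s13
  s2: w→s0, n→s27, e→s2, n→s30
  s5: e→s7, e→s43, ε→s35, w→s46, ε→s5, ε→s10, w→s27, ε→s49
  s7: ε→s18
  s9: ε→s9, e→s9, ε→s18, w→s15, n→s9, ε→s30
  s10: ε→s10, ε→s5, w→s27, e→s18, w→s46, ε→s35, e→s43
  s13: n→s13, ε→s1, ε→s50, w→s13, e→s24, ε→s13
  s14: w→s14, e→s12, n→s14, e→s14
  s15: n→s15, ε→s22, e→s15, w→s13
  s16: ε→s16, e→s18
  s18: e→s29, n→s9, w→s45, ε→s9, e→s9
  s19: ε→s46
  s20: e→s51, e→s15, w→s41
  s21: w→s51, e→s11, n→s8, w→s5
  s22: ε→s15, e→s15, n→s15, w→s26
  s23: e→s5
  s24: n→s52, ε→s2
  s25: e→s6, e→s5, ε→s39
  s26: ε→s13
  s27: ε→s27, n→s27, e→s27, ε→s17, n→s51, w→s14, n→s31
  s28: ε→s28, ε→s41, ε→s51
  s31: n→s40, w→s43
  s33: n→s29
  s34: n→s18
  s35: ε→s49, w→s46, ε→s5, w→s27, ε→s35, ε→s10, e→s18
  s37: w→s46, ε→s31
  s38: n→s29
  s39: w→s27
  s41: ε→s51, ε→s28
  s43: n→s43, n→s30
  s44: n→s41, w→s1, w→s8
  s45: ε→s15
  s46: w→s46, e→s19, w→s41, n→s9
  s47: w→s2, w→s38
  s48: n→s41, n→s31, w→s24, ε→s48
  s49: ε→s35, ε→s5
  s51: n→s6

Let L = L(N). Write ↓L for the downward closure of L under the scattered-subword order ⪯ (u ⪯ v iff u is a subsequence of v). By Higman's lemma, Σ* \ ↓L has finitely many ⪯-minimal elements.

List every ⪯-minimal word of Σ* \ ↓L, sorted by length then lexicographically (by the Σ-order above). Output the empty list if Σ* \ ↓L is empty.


A = [nwwenw].

|Q|=53, |F|=9, |δ|=119 (41 ε).
min D↑ (7 st, q0=0, F={6}): 0:n→1,e→0,w→0 1:n→1,e→1,w→2 2:n→2,e→2,w→3 3:n→3,e→4,w→3 4:n→5,e→4,w→4 5:n→5,e→5,w→6 6:n→6,e→6,w→6 [Hopcroft].
'nwwenw': run [28, 26, 23, 20, 14, 11, 4] end={s12,s14,s30,s43} ∉↓L; 6/6 single-dels accept.
1 words, ⪯-incomp.


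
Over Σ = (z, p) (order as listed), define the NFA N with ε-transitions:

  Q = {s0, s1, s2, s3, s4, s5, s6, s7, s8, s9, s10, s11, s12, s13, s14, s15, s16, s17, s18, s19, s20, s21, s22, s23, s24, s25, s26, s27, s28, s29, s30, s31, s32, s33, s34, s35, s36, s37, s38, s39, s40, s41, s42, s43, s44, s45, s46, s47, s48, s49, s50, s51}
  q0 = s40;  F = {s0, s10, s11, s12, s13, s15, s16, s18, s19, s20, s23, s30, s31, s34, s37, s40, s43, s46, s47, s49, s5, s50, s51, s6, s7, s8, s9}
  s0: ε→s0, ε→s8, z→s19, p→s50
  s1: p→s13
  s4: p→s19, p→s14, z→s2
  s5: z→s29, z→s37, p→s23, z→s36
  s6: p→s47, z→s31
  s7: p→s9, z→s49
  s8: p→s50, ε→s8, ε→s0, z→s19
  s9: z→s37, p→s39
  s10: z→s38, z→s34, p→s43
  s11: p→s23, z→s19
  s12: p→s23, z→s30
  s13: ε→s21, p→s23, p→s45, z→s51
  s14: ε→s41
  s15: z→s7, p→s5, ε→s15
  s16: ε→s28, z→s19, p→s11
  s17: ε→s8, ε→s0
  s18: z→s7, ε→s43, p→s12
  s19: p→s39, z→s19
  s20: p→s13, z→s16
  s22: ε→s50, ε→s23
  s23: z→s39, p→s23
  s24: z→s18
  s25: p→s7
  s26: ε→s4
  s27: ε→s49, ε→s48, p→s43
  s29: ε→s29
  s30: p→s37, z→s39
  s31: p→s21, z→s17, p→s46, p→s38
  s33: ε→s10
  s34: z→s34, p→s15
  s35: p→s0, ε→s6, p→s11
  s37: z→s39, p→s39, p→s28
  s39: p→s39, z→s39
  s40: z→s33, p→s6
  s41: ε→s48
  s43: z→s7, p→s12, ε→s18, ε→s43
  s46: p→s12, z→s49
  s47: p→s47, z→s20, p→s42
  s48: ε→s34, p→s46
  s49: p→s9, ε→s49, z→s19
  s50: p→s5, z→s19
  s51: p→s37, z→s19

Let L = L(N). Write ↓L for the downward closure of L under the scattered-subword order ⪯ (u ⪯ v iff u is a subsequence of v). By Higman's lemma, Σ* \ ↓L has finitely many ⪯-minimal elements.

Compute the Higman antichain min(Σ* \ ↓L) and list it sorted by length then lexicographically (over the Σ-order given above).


|Q|=52, |F|=27, |δ|=98 (24 ε).
min D↑ (26 st, q0=0, F={23}): 0:z→1,p→2 1:z→3,p→4 2:z→5,p→6 3:z→3,p→7 4:z→8,p→9 5:z→10,p→11 6:z→12,p→6 7:z→8,p→13 8:z→14,p→15 9:z→16,p→17 10:z→18,p→19 11:z→14,p→9 12:z→20,p→21 13:z→22,p→17 14:z→18,p→15 15:z→22,p→23 16:z→23,p→22 17:z→23,p→17 18:z→18,p→23 19:z→18,p→13 20:z→18,p→24 21:z→25,p→17 22:z→23,p→23 23:z→23,p→23 24:z→18,p→17 25:z→18,p→22 [Hopcroft].
'zpzpp': run [37, 33, 24, 11, 4, 2] end={s28,s39} rej; 5/5 single-dels accept.
'zppzz': |S_i|=[37, 33, 24, 11, 6, 1] end={s39} rej; 5/5 del acc.
'zpppz': |S_i|=[37, 33, 24, 11, 4, 1] end={s39} ∉↓L; 5/5 del acc.
'pzzzp': N↓-sim [37, 33, 27, 18, 6, 2] end={s28,s39} — reject; 5/5 deletions ∈↓L.
'zzppzp': N↓-sim [37, 33, 22, 14, 8, 5, 2] end={s28,s39} ∉↓L; 6/6 deletions ∈↓L.
'ppzppz': |S_i|=[37, 33, 24, 17, 11, 5, 1] end={s39} rej; 6/6 single-dels accept.
6 minimals (antichain).

Antichain: [zpzpp, zppzz, zpppz, pzzzp, zzppzp, ppzppz].


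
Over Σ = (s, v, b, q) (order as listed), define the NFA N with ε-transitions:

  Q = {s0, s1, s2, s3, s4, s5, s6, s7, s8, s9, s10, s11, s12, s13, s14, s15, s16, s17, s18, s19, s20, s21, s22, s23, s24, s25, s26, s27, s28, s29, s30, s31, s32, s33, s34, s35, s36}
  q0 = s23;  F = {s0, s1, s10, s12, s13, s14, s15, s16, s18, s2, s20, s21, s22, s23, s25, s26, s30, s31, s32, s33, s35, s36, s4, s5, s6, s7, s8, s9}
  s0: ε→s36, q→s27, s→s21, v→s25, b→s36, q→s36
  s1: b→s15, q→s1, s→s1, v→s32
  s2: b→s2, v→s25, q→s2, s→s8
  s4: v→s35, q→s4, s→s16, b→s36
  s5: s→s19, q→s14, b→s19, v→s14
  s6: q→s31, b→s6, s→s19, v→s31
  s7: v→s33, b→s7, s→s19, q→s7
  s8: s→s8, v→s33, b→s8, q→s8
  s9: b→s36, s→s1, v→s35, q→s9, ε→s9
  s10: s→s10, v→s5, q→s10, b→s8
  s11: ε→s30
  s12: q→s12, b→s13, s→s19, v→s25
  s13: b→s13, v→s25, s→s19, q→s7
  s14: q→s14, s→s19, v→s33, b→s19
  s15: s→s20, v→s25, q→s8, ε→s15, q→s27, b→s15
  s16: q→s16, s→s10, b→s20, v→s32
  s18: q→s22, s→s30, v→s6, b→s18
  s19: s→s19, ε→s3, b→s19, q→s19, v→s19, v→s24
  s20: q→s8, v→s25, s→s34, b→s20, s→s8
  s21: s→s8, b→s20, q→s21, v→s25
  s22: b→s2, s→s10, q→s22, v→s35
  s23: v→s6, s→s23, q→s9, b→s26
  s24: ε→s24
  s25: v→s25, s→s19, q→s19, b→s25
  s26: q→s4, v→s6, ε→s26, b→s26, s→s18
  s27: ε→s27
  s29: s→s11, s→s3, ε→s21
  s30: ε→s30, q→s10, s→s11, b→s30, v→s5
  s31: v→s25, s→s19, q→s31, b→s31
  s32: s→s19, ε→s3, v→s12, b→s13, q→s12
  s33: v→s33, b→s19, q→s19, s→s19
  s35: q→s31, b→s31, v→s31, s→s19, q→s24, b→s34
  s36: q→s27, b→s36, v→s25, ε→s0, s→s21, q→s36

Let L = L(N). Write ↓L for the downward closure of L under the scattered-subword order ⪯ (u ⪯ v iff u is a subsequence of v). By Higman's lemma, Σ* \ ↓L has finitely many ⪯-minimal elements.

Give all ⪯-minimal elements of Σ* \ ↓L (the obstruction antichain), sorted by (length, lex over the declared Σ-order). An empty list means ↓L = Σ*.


Antichain: [vs, vvvq, vqvq, qbvq, bssvb, qsbqvb].

|Q|=37, |F|=28, |δ|=137 (12 ε).
min D↑ (28 st, q0=0, F={4}): 0:s→0,v→1,b→2,q→3 1:s→4,v→5,b→1,q→5 2:s→6,v→1,b→2,q→7 3:s→8,v→9,b→10,q→3 4:s→4,v→4,b→4,q→4 5:s→4,v→11,b→5,q→5 6:s→12,v→1,b→6,q→13 7:s→14,v→9,b→10,q→7 8:s→8,v→15,b→16,q→8 9:s→4,v→5,b→5,q→5 10:s→17,v→11,b→10,q→10 11:s→4,v→11,b→11,q→4 12:s→12,v→18,b→12,q→19 13:s→19,v→9,b→20,q→13 14:s→19,v→15,b→21,q→14 15:s→4,v→22,b→23,q→22 16:s→21,v→11,b→16,q→24 17:s→24,v→11,b→21,q→17 18:s→4,v→25,b→4,q→25 19:s→19,v→18,b→24,q→19 20:s→24,v→11,b→20,q→20 21:s→24,v→11,b→21,q→24 22:s→4,v→11,b→23,q→22 23:s→4,v→11,b→23,q→26 24:s→24,v→27,b→24,q→24 25:s→4,v→27,b→4,q→25 26:s→4,v→27,b→26,q→26 27:s→4,v→27,b→4,q→4.
'vs': |S_i|=[34, 15, 3] end={s19,s24,s3} — reject; 2/2 del acc.
'vvvq': run [34, 15, 10, 5, 3] end={s19,s24,s3} ∉↓L; 4/4 deletions ∈↓L.
'vqvq': |S_i|=[34, 15, 10, 5, 3] end={s19,s24,s3} — reject; 4/4 single-dels accept.
'qbvq': N↓-sim [34, 28, 17, 5, 3] end={s19,s24,s3} ∉↓L; 4/4 deletions ∈↓L.
'bssvb': |S_i|=[34, 31, 25, 11, 6, 3] end={s19,s24,s3} rej; 5/5 deletions ∈↓L.
'qsbqvb': N↓-sim [34, 28, 20, 12, 7, 4, 3] end={s19,s24,s3} ∉↓L; 6/6 del acc.
6 words, ⪯-incomp.


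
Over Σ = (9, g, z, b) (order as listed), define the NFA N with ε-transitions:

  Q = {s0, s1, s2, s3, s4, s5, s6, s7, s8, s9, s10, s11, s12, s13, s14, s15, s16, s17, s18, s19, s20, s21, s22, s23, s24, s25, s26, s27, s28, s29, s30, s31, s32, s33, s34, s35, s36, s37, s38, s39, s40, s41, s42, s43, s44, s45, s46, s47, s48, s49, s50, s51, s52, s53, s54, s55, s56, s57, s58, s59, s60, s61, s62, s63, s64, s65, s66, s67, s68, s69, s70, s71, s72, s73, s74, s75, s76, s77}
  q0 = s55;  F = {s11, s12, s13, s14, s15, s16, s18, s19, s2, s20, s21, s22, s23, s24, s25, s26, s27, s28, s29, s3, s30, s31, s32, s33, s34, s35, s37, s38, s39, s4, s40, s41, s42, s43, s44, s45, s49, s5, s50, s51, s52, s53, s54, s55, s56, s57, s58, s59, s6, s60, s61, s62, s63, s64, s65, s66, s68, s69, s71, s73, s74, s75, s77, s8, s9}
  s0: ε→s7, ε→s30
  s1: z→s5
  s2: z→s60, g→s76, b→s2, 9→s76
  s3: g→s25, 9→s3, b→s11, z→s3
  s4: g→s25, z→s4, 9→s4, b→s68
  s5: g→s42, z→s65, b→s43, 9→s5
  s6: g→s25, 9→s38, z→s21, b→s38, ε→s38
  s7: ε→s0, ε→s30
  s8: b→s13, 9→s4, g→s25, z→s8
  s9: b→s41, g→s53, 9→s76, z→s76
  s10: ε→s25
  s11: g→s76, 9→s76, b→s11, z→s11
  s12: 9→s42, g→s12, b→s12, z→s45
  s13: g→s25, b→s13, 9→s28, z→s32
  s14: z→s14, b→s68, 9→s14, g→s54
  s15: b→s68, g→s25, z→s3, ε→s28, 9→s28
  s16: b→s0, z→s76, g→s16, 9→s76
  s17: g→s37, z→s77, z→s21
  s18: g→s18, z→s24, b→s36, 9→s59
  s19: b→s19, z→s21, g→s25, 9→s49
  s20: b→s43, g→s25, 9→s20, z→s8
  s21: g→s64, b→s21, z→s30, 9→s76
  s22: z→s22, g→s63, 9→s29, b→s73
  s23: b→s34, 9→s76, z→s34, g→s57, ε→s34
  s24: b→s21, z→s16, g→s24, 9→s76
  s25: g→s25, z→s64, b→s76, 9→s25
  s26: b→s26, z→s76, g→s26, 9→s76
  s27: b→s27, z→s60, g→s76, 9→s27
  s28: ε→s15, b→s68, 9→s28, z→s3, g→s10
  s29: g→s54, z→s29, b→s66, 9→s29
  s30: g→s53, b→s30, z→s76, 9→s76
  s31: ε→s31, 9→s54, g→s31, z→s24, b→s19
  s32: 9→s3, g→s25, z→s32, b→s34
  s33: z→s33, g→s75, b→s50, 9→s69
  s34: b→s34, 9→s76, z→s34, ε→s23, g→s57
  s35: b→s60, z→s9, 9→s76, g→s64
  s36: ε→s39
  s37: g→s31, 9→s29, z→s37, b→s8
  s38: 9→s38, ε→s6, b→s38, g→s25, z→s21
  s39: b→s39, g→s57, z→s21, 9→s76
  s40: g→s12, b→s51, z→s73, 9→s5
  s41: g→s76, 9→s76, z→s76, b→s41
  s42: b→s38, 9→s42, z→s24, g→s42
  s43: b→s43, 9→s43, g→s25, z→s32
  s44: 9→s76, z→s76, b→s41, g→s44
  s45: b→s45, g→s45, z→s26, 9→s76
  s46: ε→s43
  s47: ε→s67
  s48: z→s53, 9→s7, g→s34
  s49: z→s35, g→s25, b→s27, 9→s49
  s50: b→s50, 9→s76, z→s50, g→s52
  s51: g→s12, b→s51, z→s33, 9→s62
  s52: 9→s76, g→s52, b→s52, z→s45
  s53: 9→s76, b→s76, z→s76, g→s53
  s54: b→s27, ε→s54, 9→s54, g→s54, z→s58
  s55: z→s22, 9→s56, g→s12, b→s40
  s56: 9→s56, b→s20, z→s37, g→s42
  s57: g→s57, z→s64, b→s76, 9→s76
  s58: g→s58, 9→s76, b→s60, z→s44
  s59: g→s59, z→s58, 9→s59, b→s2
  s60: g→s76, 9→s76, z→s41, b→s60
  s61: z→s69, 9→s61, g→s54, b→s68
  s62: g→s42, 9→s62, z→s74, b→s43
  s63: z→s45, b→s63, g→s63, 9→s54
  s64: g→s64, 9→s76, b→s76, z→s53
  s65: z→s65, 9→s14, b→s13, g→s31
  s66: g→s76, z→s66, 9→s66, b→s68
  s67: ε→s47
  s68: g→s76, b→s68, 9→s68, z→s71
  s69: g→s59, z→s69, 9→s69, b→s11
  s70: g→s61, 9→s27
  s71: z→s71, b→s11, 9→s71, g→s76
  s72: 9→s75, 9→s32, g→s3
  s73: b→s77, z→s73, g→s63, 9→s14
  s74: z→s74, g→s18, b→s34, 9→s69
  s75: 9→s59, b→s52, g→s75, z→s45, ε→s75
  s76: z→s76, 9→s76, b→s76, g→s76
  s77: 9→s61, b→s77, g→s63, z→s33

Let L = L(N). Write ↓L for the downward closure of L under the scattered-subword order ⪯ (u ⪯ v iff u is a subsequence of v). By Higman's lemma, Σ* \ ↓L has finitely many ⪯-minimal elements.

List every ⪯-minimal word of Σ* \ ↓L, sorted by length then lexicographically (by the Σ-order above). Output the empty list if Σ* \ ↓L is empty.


A = [gz9, 9bgb, gzzz, z9bg, bbzb9].

|Q|=78, |F|=65, |δ|=294 (18 ε).
min D↑ (63 st, q0=0, F={20}): 0:9→1,g→2,z→3,b→4 1:9→1,g→5,z→6,b→7 2:9→5,g→2,z→8,b→2 3:9→9,g→10,z→3,b→11 4:9→12,g→2,z→11,b→13 5:9→5,g→5,z→14,b→15 6:9→9,g→16,z→6,b→17 7:9→7,g→18,z→17,b→19 8:9→20,g→8,z→21,b→8 9:9→9,g→22,z→9,b→23 10:9→22,g→10,z→8,b→10 11:9→24,g→10,z→11,b→25 12:9→12,g→5,z→26,b→19 13:9→27,g→2,z→28,b→13 14:9→20,g→14,z→29,b→30 15:9→15,g→18,z→30,b→15 16:9→22,g→16,z→14,b→31 17:9→32,g→18,z→17,b→33 18:9→18,g→18,z→34,b→20 19:9→19,g→18,z→35,b→19 20:9→20,g→20,z→20,b→20 21:9→20,g→21,z→20,b→21 22:9→22,g→22,z→36,b→37 23:9→23,g→20,z→23,b→38 24:9→24,g→22,z→24,b→38 25:9→39,g→10,z→28,b→25 26:9→24,g→16,z→26,b→33 27:9→27,g→5,z→40,b→19 28:9→41,g→42,z→28,b→43 29:9→20,g→29,z→20,b→44 30:9→20,g→34,z→44,b→30 31:9→45,g→18,z→30,b→31 32:9→32,g→18,z→32,b→38 33:9→46,g→18,z→35,b→33 34:9→20,g→34,z→47,b→20 35:9→48,g→18,z→35,b→49 36:9→20,g→36,z→50,b→51 37:9→37,g→20,z→51,b→37 38:9→38,g→20,z→52,b→38 39:9→39,g→22,z→41,b→38 40:9→41,g→53,z→40,b→49 41:9→41,g→54,z→41,b→55 42:9→54,g→42,z→8,b→56 43:9→20,g→56,z→43,b→43 44:9→20,g→47,z→20,b→44 45:9→45,g→18,z→57,b→37 46:9→46,g→18,z→48,b→38 47:9→20,g→47,z→20,b→20 48:9→48,g→18,z→48,b→55 49:9→20,g→58,z→49,b→49 50:9→20,g→50,z→20,b→59 51:9→20,g→20,z→59,b→51 52:9→52,g→20,z→52,b→55 53:9→54,g→53,z→14,b→60 54:9→54,g→54,z→36,b→61 55:9→20,g→20,z→55,b→55 56:9→20,g→56,z→8,b→56 57:9→20,g→34,z→62,b→51 58:9→20,g→58,z→34,b→20 59:9→20,g→20,z→20,b→59 60:9→20,g→58,z→30,b→60 61:9→20,g→20,z→51,b→61 62:9→20,g→47,z→20,b→59 (ε-aug+det+¬).
'gz9': N↓-sim [70, 37, 17, 1] end={s76} — reject; 3/3 del acc.
'9bgb': N↓-sim [70, 56, 37, 6, 1] end={s76} rej; 4/4 single-dels accept.
'gzzz': run [70, 37, 17, 10, 1] end={s76} rej; 4/4 deletions ∈↓L.
'z9bg': run [70, 58, 28, 9, 1] end={s76} rej; 4/4 deletions ∈↓L.
'bbzb9': run [70, 65, 55, 36, 20, 1] end={s76} rej; 5/5 del acc.
5 minimals (antichain).


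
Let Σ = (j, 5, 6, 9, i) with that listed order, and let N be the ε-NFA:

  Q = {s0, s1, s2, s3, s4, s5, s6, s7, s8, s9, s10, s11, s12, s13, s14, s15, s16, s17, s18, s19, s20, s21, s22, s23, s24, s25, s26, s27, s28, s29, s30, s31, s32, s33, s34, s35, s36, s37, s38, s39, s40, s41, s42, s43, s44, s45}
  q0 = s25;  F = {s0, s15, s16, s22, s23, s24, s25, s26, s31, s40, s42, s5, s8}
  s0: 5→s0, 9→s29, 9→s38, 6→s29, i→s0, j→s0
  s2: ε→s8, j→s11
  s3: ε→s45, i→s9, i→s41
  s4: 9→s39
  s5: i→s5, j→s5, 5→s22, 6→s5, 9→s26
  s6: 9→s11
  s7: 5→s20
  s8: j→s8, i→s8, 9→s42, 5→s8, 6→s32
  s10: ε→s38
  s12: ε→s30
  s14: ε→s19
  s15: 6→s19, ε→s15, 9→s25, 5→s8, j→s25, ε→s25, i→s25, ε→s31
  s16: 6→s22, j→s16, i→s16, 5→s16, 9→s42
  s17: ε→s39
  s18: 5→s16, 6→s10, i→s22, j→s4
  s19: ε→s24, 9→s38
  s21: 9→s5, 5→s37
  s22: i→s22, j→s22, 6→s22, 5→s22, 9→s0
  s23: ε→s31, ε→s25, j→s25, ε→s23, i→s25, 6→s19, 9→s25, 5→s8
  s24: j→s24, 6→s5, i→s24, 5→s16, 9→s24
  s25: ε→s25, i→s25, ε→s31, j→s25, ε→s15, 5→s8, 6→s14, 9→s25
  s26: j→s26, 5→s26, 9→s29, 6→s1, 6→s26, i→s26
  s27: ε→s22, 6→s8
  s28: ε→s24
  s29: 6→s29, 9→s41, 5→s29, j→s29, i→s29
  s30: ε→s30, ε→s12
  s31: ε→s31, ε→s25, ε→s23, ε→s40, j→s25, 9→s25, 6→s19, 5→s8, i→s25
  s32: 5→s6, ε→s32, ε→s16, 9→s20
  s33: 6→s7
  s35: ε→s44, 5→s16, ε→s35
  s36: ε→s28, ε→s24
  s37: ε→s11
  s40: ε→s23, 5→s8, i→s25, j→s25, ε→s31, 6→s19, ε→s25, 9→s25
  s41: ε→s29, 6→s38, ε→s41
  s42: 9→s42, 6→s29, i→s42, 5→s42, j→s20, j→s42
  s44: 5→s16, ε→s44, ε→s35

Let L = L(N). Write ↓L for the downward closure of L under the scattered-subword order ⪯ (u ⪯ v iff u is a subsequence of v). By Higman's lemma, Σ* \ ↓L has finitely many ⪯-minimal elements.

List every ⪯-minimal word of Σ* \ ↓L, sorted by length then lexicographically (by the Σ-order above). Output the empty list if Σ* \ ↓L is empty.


A = [596, 6699].

|Q|=46, |F|=13, |δ|=131 (38 ε).
min D↑ (10 st, q0=0, F={7}): 0:j→0,5→1,6→2,9→0,i→0 1:j→1,5→1,6→3,9→4,i→1 2:j→2,5→3,6→5,9→2,i→2 3:j→3,5→3,6→6,9→4,i→3 4:j→4,5→4,6→7,9→4,i→4 5:j→5,5→6,6→5,9→8,i→5 6:j→6,5→6,6→6,9→9,i→6 7:j→7,5→7,6→7,9→7,i→7 8:j→8,5→8,6→8,9→7,i→8 9:j→9,5→9,6→7,9→7,i→9 (ε-aug+det+¬).
'596': run [23, 14, 7, 3] end={s29,s38,s41} — reject; 3/3 single-dels accept.
'6699': N↓-sim [23, 17, 8, 6, 3] end={s29,s38,s41} rej; 4/4 del acc.
2 words, ⪯-incomp.


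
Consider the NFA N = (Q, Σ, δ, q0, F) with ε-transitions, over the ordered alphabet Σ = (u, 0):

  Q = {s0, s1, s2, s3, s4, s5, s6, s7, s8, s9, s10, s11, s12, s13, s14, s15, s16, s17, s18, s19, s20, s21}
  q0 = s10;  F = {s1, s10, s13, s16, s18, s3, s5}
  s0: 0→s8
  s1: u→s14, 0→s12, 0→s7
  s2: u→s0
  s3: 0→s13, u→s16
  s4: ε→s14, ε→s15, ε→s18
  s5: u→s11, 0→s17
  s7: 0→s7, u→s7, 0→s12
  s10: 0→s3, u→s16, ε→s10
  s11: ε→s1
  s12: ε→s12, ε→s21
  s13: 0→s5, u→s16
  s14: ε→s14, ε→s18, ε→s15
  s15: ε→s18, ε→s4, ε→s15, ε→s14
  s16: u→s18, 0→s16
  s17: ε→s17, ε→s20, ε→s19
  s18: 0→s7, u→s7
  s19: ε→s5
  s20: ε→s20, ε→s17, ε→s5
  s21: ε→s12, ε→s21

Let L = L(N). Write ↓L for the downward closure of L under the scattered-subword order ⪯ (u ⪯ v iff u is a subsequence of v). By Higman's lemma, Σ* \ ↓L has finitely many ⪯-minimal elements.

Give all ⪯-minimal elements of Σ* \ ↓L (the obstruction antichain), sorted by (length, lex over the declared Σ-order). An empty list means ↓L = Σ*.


min(Σ*\↓L) = [uuu, uu0, 000u0].

|Q|=22, |F|=7, |δ|=43 (23 ε).
min D↑ (8 st, q0=0, F={5}): 0:u→1,0→2 1:u→3,0→1 2:u→1,0→4 3:u→5,0→5 4:u→1,0→6 5:u→5,0→5 6:u→7,0→6 7:u→3,0→5 [Hopcroft].
'uuu': run [17, 10, 7, 3] end={s12,s21,s7} rej; 3/3 deletions ∈↓L.
'uu0': N↓-sim [17, 10, 7, 3] end={s12,s21,s7} rej; 3/3 single-dels accept.
'000u0': N↓-sim [17, 16, 15, 14, 9, 3] end={s12,s21,s7} ∉↓L; 5/5 deletions ∈↓L.
3 obstructions.


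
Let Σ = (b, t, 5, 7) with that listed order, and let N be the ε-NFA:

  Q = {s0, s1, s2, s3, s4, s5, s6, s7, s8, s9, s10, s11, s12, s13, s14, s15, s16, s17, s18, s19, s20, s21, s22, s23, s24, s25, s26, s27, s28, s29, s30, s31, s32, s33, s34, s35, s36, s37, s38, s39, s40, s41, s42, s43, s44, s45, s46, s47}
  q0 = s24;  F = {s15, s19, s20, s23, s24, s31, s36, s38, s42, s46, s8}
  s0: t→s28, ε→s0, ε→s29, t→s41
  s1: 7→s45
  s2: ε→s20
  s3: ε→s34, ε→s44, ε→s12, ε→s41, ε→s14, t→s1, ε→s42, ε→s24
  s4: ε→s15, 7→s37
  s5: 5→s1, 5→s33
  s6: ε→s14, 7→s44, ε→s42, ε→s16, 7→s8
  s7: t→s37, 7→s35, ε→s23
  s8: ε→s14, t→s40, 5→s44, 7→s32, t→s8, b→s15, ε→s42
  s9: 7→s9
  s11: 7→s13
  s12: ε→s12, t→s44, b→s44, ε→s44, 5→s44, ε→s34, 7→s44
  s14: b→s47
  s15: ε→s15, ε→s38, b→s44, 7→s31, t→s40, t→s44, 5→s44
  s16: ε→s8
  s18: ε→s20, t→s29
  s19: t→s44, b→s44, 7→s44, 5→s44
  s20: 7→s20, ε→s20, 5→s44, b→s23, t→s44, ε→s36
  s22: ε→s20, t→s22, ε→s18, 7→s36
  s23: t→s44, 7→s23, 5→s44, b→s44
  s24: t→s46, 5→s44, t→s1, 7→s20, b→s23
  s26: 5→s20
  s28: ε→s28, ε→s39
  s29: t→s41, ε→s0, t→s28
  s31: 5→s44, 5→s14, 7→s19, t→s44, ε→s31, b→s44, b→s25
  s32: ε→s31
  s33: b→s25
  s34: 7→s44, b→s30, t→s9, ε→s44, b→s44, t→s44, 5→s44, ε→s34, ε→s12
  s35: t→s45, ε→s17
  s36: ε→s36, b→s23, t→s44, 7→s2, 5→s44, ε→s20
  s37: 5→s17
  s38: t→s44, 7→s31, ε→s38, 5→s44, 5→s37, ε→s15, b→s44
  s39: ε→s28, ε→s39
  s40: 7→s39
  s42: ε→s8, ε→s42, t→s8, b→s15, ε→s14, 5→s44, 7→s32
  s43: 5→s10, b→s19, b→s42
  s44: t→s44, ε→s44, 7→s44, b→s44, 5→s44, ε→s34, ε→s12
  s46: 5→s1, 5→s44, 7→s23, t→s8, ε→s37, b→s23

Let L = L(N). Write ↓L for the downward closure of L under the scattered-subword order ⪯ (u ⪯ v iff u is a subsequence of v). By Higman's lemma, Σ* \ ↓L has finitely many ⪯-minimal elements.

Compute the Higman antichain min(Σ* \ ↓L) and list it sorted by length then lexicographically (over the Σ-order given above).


A = [5, bb, bt, 7t, t7b, tt777].

|Q|=48, |F|=11, |δ|=142 (50 ε).
min D↑ (9 st, q0=0, F={3}): 0:b→1,t→2,5→3,7→4 1:b→3,t→3,5→3,7→1 2:b→1,t→5,5→3,7→1 3:b→3,t→3,5→3,7→3 4:b→1,t→3,5→3,7→4 5:b→6,t→5,5→3,7→7 6:b→3,t→3,5→3,7→7 7:b→3,t→3,5→3,7→8 8:b→3,t→3,5→3,7→3 (ε-aug+det+¬).
'5': run [28, 11] end={s1,s12,s14,s17,s30,s34,s37,s44,s45,s47,s9} — reject; 1/1 single-dels accept.
'bb': |S_i|=[28, 18, 7] end={s12,s25,s30,s34,s44,s47,s9} — reject; 2/2 single-dels accept.
'bt': |S_i|=[28, 18, 8] end={s12,s28,s30,s34,s39,s40,s44,s9} — reject; 2/2 del acc.
'7t': run [28, 18, 5] end={s12,s30,s34,s44,s9} — reject; 2/2 del acc.
't7b': run [28, 24, 15, 7] end={s12,s25,s30,s34,s44,s47,s9} ∉↓L; 3/3 deletions ∈↓L.
'tt777': N↓-sim [28, 24, 20, 13, 6, 5] end={s12,s30,s34,s44,s9} ∉↓L; 5/5 single-dels accept.
6 minimals (antichain).


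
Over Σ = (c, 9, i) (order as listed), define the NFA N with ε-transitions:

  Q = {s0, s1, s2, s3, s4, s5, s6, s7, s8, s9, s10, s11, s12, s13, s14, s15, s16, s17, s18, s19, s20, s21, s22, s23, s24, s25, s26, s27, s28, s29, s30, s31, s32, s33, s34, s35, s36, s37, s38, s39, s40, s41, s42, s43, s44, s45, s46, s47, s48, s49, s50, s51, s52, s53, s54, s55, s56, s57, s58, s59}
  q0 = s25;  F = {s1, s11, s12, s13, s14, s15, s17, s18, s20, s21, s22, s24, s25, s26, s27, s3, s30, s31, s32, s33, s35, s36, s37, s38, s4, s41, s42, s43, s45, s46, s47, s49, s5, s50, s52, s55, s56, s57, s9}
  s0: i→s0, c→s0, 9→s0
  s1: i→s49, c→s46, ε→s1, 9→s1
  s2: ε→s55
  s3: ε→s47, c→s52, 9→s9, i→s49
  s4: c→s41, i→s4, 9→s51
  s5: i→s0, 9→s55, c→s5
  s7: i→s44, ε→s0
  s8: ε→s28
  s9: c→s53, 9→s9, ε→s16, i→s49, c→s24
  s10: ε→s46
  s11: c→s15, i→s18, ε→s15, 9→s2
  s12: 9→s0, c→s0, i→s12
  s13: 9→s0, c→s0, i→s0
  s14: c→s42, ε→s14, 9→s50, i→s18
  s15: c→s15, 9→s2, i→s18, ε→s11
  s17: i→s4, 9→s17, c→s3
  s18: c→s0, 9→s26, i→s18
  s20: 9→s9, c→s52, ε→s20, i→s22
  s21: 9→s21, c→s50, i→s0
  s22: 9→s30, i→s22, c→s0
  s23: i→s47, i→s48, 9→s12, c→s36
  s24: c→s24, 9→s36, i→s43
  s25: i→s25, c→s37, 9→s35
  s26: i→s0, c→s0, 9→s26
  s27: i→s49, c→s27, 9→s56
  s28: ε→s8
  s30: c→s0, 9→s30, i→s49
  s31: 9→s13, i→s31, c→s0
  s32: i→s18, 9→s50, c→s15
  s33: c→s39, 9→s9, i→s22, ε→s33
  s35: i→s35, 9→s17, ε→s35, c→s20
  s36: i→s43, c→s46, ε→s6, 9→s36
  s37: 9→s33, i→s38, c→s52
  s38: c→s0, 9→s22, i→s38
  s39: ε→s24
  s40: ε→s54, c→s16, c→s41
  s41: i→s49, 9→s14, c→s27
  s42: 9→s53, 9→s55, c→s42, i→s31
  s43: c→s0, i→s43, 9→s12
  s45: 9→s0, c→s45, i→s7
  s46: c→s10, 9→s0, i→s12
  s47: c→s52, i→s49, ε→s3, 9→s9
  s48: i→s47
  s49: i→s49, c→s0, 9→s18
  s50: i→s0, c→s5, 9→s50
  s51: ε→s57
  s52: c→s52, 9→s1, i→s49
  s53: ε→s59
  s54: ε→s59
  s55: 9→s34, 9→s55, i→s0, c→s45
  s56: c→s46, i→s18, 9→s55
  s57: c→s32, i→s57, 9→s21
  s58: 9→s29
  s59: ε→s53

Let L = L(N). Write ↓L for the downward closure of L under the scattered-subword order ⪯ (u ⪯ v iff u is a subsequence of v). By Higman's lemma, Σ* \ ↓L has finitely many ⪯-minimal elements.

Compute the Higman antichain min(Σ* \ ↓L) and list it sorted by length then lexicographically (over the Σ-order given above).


|Q|=60, |F|=39, |δ|=154 (22 ε).
min D↑ (38 st, q0=0, F={13}): 0:c→1,9→2,i→0 1:c→3,9→4,i→5 2:c→6,9→7,i→2 3:c→3,9→8,i→9 4:c→10,9→11,i→12 5:c→13,9→12,i→5 6:c→3,9→11,i→12 7:c→14,9→7,i→15 8:c→16,9→8,i→9 9:c→13,9→17,i→9 10:c→10,9→18,i→19 11:c→10,9→11,i→9 12:c→13,9→20,i→12 13:c→13,9→13,i→13 14:c→3,9→11,i→9 15:c→21,9→22,i→15 16:c→16,9→13,i→23 17:c→13,9→24,i→17 18:c→16,9→18,i→19 19:c→13,9→23,i→19 20:c→13,9→20,i→9 21:c→25,9→26,i→9 22:c→27,9→28,i→22 23:c→13,9→13,i→23 24:c→13,9→24,i→13 25:c→25,9→29,i→9 26:c→30,9→31,i→17 27:c→32,9→31,i→17 28:c→31,9→28,i→13 29:c→16,9→33,i→17 30:c→30,9→33,i→34 31:c→35,9→31,i→13 32:c→32,9→33,i→17 33:c→36,9→33,i→13 34:c→13,9→37,i→34 35:c→35,9→33,i→13 36:c→36,9→13,i→13 37:c→13,9→13,i→13 [Hopcroft].
'cic': N↓-sim [51, 44, 13, 1] end={s0} rej; 3/3 deletions ∈↓L.
'cc9c9': N↓-sim [51, 44, 30, 21, 7, 1] end={s0} ∉↓L; 5/5 deletions ∈↓L.
'cci99i': run [51, 44, 30, 10, 5, 2, 1] end={s0} rej; 6/6 single-dels accept.
'c9ci99': N↓-sim [51, 44, 33, 20, 7, 3, 1] end={s0} ∉↓L; 6/6 single-dels accept.
'99i99i': |S_i|=[51, 48, 43, 32, 27, 14, 3] end={s0,s44,s7} — reject; 6/6 single-dels accept.
5 minimals (antichain).

min(Σ*\↓L) = [cic, cc9c9, cci99i, c9ci99, 99i99i].


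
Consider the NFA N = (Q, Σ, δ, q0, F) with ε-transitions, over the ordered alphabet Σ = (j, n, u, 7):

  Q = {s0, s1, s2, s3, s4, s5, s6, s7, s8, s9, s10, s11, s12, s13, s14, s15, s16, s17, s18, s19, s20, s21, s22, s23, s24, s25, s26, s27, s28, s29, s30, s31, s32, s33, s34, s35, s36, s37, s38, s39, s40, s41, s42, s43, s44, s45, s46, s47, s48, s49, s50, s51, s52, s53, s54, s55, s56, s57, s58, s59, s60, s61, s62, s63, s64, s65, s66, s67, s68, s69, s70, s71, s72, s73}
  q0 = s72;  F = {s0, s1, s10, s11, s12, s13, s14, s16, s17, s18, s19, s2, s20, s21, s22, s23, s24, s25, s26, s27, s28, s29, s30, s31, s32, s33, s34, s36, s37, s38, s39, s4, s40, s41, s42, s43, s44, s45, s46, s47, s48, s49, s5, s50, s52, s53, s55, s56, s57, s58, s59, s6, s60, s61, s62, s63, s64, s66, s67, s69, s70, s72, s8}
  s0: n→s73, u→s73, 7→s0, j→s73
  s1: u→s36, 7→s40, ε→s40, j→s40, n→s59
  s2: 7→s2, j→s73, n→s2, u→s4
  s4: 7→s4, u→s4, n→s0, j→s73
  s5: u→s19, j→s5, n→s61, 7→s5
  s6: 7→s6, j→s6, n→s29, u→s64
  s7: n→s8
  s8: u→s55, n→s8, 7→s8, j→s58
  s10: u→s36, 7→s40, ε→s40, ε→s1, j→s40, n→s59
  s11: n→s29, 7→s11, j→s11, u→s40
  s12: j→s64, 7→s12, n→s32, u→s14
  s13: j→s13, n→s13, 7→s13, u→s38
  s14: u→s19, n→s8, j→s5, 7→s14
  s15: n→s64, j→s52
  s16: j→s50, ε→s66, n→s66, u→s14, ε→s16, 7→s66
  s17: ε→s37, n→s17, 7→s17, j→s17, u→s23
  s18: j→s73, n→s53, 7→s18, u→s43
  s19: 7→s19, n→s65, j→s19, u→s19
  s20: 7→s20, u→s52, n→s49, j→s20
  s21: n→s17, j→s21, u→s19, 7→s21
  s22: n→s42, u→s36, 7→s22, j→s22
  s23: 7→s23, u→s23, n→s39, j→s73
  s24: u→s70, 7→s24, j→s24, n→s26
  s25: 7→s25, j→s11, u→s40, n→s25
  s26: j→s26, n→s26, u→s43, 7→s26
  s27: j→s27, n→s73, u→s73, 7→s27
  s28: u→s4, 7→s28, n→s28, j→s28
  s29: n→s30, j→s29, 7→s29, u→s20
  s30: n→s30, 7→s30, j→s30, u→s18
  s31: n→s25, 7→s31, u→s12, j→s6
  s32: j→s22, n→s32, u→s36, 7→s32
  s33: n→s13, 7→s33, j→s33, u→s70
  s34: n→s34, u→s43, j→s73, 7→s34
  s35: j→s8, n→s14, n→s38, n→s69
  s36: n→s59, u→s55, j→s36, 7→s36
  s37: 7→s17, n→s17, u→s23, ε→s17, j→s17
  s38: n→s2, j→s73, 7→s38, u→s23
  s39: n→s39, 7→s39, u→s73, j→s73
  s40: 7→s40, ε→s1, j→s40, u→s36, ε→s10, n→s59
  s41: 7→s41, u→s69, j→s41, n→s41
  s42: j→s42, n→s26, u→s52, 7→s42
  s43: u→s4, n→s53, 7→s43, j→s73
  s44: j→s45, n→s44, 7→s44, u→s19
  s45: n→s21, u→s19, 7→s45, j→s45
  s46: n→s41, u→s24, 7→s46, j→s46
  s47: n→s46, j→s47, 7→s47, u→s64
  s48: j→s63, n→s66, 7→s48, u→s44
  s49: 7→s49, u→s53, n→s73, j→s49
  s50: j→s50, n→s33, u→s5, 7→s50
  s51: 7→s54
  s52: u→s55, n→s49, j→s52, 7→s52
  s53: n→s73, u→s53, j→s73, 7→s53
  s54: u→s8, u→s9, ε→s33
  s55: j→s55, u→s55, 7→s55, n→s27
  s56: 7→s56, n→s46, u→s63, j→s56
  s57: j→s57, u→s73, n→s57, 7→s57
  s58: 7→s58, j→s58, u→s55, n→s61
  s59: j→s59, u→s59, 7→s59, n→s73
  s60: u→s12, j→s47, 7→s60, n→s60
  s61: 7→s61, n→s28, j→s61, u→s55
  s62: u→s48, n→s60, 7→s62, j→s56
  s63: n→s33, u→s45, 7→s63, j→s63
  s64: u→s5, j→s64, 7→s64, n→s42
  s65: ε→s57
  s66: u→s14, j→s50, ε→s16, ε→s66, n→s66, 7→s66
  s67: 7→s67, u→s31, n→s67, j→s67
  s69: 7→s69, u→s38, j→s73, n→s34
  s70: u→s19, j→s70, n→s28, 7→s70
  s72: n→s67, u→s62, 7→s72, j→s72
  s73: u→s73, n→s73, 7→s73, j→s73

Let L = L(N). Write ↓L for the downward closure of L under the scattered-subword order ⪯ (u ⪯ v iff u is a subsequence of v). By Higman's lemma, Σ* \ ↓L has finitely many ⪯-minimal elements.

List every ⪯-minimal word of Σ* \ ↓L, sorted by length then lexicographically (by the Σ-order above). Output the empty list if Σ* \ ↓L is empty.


|Q|=74, |F|=63, |δ|=279 (13 ε).
min D↑ (60 st, q0=0, F={45}): 0:j→0,n→1,u→2,7→0 1:j→1,n→1,u→3,7→1 2:j→4,n→5,u→6,7→2 3:j→7,n→8,u→9,7→3 4:j→4,n→10,u→11,7→4 5:j→12,n→5,u→9,7→5 6:j→11,n→13,u→14,7→6 7:j→7,n→15,u→16,7→7 8:j→17,n→8,u→18,7→8 9:j→16,n→19,u→20,7→9 10:j→10,n→21,u→22,7→10 11:j→11,n→23,u→24,7→11 12:j→12,n→10,u→16,7→12 13:j→25,n→13,u→20,7→13 14:j→24,n→14,u→26,7→14 15:j→15,n→27,u→28,7→15 16:j→16,n→29,u→30,7→16 17:j→17,n→15,u→18,7→17 18:j→18,n→31,u→32,7→18 19:j→33,n→19,u→32,7→19 20:j→30,n→34,u→26,7→20 21:j→21,n→21,u→35,7→21 22:j→22,n→36,u→37,7→22 23:j→23,n→38,u→37,7→23 24:j→24,n→39,u→26,7→24 25:j→25,n→23,u→30,7→25 26:j→26,n→40,u→26,7→26 27:j→27,n→27,u→41,7→27 28:j→28,n→42,u→43,7→28 29:j→29,n→36,u→43,7→29 30:j→30,n→44,u→26,7→30 31:j→31,n→45,u→31,7→31 32:j→32,n→31,u→46,7→32 33:j→33,n→29,u→32,7→33 34:j→47,n→34,u→46,7→34 35:j→45,n→48,u→49,7→35 36:j→36,n→36,u→50,7→36 37:j→37,n→51,u→26,7→37 38:j→38,n→38,u→49,7→38 39:j→39,n→52,u→26,7→39 40:j→40,n→40,u→45,7→40 41:j→45,n→53,u→50,7→41 42:j→42,n→45,u→53,7→42 43:j→43,n→42,u→46,7→43 44:j→44,n→51,u→46,7→44 45:j→45,n→45,u→45,7→45 46:j→46,n→54,u→46,7→46 47:j→47,n→44,u→46,7→47 48:j→45,n→48,u→50,7→48 49:j→45,n→55,u→56,7→49 50:j→45,n→53,u→57,7→50 51:j→51,n→51,u→57,7→51 52:j→52,n→52,u→56,7→52 53:j→45,n→45,u→53,7→53 54:j→54,n→45,u→45,7→54 55:j→45,n→55,u→57,7→55 56:j→45,n→58,u→56,7→56 57:j→45,n→59,u→57,7→57 58:j→45,n→58,u→45,7→58 59:j→45,n→45,u→45,7→59 (ε-aug+det+¬).
'nununn': |S_i|=[65, 60, 45, 33, 16, 6, 1] end={s73} rej; 6/6 deletions ∈↓L.
'ujnnuj': |S_i|=[65, 63, 51, 36, 23, 12, 1] end={s73} — reject; 6/6 deletions ∈↓L.
'uuuunu': N↓-sim [65, 63, 51, 30, 12, 6, 1] end={s73} — reject; 6/6 deletions ∈↓L.
3 minimals (antichain).

min(Σ*\↓L) = [nununn, ujnnuj, uuuunu].


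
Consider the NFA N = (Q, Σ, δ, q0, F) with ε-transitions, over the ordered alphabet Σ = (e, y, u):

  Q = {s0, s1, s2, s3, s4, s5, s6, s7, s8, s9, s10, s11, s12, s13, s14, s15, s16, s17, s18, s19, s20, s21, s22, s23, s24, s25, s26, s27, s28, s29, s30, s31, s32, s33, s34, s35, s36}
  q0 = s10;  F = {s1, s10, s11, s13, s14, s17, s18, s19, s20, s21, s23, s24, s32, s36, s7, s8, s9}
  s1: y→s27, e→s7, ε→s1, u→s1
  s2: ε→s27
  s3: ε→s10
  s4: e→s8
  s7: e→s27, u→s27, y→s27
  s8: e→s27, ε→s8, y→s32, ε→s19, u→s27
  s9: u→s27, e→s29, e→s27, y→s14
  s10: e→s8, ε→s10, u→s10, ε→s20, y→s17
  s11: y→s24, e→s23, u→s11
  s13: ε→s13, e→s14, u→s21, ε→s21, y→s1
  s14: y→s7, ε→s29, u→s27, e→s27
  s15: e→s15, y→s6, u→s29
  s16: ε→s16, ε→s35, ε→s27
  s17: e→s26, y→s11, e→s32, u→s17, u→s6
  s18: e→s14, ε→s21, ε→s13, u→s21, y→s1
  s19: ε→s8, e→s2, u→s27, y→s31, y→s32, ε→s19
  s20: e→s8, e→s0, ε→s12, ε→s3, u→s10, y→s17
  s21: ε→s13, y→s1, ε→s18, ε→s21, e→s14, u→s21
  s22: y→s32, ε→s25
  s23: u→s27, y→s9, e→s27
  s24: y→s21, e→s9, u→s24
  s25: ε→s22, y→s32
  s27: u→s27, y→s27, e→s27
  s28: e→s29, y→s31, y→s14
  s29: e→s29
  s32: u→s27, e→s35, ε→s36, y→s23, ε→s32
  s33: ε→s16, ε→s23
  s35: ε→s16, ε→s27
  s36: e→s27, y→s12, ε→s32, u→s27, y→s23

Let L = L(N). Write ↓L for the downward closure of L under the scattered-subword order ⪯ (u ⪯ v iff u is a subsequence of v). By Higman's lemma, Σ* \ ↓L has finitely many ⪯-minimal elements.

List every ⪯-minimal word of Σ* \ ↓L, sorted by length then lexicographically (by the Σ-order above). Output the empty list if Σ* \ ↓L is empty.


|Q|=37, |F|=17, |δ|=101 (31 ε).
min D↑ (13 st, q0=0, F={3}): 0:e→1,y→2,u→0 1:e→3,y→4,u→3 2:e→4,y→5,u→2 3:e→3,y→3,u→3 4:e→3,y→6,u→3 5:e→6,y→7,u→5 6:e→3,y→8,u→3 7:e→8,y→9,u→7 8:e→3,y→10,u→3 9:e→10,y→11,u→9 10:e→3,y→12,u→3 11:e→12,y→3,u→11 12:e→3,y→3,u→3.
'ee': |S_i|=[28, 17, 5] end={s16,s2,s27,s29,s35} rej; 2/2 del acc.
'eu': run [28, 17, 1] end={s27} rej; 2/2 del acc.
'yyyyyy': |S_i|=[28, 21, 13, 10, 8, 3, 1] end={s27} ∉↓L; 6/6 deletions ∈↓L.
3 words, ⪯-incomp.

A = [ee, eu, yyyyyy].


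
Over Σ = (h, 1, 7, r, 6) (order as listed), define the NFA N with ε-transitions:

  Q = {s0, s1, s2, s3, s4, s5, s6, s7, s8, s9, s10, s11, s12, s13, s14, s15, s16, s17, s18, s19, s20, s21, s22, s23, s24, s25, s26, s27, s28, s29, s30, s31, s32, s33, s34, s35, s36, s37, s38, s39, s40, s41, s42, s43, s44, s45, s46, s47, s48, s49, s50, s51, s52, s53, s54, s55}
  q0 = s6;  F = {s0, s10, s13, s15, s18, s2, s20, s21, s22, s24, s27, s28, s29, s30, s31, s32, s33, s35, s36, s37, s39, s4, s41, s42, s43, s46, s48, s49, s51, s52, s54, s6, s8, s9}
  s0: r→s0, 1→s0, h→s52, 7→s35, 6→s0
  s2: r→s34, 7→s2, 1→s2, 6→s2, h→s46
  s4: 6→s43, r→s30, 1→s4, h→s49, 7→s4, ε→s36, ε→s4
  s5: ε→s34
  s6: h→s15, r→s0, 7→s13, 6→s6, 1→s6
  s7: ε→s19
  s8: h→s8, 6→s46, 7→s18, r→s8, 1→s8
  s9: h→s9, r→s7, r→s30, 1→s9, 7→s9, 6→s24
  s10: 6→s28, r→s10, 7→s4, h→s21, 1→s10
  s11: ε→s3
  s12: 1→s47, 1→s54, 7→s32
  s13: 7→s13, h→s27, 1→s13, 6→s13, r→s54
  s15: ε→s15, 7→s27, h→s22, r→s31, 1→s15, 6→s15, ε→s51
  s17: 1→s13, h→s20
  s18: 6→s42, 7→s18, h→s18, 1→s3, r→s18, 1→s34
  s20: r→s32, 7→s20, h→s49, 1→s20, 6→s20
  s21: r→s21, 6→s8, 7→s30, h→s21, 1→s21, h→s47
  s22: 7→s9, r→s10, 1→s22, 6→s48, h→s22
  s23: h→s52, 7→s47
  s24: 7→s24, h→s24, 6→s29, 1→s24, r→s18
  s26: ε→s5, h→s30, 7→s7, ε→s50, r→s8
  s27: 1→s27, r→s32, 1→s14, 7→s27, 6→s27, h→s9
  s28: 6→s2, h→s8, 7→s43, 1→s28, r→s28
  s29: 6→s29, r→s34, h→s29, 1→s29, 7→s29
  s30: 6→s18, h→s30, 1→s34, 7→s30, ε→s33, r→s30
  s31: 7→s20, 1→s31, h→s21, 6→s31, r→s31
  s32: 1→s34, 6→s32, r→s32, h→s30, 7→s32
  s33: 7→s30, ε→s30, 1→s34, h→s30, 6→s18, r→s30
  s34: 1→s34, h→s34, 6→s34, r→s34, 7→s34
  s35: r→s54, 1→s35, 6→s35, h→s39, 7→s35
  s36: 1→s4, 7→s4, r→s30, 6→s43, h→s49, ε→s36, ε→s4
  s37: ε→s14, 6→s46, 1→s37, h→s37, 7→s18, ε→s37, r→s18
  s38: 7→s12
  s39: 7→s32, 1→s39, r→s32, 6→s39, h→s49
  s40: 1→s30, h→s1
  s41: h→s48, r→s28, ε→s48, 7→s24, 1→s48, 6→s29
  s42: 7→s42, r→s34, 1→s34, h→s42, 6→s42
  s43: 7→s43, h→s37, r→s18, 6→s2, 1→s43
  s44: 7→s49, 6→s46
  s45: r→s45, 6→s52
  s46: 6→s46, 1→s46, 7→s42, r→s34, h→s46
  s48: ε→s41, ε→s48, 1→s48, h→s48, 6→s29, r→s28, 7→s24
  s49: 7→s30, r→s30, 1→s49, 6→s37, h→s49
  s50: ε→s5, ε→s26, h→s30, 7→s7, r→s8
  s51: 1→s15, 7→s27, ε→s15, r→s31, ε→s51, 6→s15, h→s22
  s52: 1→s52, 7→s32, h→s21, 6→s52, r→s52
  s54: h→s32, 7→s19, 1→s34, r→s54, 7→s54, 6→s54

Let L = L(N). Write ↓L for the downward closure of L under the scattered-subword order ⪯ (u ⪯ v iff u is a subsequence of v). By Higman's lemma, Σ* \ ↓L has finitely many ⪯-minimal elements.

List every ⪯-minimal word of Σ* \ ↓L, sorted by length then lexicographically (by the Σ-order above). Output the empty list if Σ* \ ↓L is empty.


Antichain: [7r1, rh71, hh66r].

|Q|=56, |F|=34, |δ|=222 (22 ε).
min D↑ (31 st, q0=0, F={16}): 0:h→1,1→0,7→2,r→3,6→0 1:h→4,1→1,7→5,r→6,6→1 2:h→5,1→2,7→2,r→7,6→2 3:h→8,1→3,7→9,r→3,6→3 4:h→4,1→4,7→10,r→11,6→12 5:h→10,1→5,7→5,r→13,6→5 6:h→14,1→6,7→15,r→6,6→6 7:h→13,1→16,7→7,r→7,6→7 8:h→14,1→8,7→13,r→8,6→8 9:h→17,1→9,7→9,r→7,6→9 10:h→10,1→10,7→10,r→18,6→19 11:h→14,1→11,7→20,r→11,6→21 12:h→12,1→12,7→19,r→21,6→22 13:h→18,1→16,7→13,r→13,6→13 14:h→14,1→14,7→18,r→14,6→23 15:h→24,1→15,7→15,r→13,6→15 16:h→16,1→16,7→16,r→16,6→16 17:h→24,1→17,7→13,r→13,6→17 18:h→18,1→16,7→18,r→18,6→25 19:h→19,1→19,7→19,r→25,6→22 20:h→24,1→20,7→20,r→18,6→26 21:h→23,1→21,7→26,r→21,6→27 22:h→22,1→22,7→22,r→16,6→22 23:h→23,1→23,7→25,r→23,6→28 24:h→24,1→24,7→18,r→18,6→29 25:h→25,1→16,7→25,r→25,6→30 26:h→29,1→26,7→26,r→25,6→27 27:h→28,1→27,7→27,r→16,6→27 28:h→28,1→28,7→30,r→16,6→28 29:h→29,1→29,7→25,r→25,6→28 30:h→30,1→16,7→30,r→16,6→30 (ε-aug+det+¬).
'7r1': |S_i|=[40, 26, 10, 2] end={s3,s34} ∉↓L; 3/3 deletions ∈↓L.
'rh71': run [40, 29, 16, 7, 2] end={s3,s34} — reject; 4/4 del acc.
'hh66r': N↓-sim [40, 35, 27, 15, 5, 1] end={s34} ∉↓L; 5/5 deletions ∈↓L.
3 words, ⪯-incomp.
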